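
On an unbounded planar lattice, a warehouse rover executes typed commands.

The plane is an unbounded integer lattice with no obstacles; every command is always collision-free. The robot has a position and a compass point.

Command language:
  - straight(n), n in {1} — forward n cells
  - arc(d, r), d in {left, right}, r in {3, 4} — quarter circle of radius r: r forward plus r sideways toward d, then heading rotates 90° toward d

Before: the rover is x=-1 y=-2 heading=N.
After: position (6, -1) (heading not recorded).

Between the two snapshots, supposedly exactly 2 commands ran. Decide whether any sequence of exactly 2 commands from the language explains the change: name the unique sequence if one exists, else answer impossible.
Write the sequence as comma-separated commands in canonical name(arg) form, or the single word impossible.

key: running arc(right, 3) before arc(right, 4) would end elsewhere — order is forced
t0: x=-1 y=-2 heading=N
[1] after arc(right, 4): x=3 y=2 heading=E
[2] after arc(right, 3): x=6 y=-1 heading=S
no other 2-command option fits: unique.

arc(right, 4), arc(right, 3)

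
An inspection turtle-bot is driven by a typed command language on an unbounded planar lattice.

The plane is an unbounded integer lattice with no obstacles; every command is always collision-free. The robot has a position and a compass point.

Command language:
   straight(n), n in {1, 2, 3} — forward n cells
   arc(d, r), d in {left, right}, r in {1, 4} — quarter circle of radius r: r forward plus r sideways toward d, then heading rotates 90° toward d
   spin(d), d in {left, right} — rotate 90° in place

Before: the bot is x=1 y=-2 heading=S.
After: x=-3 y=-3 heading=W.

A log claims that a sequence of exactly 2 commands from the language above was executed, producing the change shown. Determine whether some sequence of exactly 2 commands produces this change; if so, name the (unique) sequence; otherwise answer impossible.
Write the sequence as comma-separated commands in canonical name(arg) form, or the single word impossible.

arc(right, 1), straight(3)

key: order matters: swapping arc(right, 1) and straight(3) lands elsewhere
t0: x=1 y=-2 heading=S
[1] after arc(right, 1): x=0 y=-3 heading=W
[2] after straight(3): x=-3 y=-3 heading=W
all 81 alternatives checked — unique.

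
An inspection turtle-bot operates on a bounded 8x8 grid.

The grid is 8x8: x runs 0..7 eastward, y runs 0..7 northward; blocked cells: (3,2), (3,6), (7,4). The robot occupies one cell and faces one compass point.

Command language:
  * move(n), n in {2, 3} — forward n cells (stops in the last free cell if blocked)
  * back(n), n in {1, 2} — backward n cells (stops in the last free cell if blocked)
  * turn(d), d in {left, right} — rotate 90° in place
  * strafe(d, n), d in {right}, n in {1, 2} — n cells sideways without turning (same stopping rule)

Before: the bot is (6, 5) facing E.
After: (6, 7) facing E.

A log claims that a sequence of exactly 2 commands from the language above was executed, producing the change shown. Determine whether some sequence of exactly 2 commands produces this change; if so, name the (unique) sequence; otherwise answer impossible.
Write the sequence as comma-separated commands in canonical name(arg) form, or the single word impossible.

no 2-step route produces this change.

impossible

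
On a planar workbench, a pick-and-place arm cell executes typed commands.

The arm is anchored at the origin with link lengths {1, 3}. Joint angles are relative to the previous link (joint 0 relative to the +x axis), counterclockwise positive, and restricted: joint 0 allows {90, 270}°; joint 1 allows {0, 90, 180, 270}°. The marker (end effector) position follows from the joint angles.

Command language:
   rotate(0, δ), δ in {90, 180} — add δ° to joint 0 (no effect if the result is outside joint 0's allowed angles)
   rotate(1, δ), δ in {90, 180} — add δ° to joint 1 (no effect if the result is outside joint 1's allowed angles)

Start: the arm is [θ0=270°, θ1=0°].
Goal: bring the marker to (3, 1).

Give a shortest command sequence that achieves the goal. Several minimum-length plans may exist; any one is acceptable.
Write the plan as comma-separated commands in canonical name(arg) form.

initial: [θ0=270°, θ1=0°]
t=1 rotate(1, 90) ⇒ [θ0=270°, θ1=90°]
t=2 rotate(0, 180) ⇒ [θ0=90°, θ1=90°]
t=3 rotate(1, 180) ⇒ [θ0=90°, θ1=270°]
shorter routes all fall short; 3 is best.

rotate(1, 90), rotate(0, 180), rotate(1, 180)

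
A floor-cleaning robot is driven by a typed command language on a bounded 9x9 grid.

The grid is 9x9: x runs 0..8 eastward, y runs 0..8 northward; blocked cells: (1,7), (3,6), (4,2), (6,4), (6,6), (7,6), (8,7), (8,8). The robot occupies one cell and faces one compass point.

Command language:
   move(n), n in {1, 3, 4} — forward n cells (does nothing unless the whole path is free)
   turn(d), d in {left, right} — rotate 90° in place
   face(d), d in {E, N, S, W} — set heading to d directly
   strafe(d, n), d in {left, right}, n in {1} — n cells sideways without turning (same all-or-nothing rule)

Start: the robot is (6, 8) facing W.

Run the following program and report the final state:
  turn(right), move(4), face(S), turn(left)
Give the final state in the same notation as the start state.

(6, 8) facing E

from: (6, 8) facing W
[1] after turn(right): (6, 8) facing N
[2] after move(4): (6, 8) facing N
[3] after face(S): (6, 8) facing S
[4] after turn(left): (6, 8) facing E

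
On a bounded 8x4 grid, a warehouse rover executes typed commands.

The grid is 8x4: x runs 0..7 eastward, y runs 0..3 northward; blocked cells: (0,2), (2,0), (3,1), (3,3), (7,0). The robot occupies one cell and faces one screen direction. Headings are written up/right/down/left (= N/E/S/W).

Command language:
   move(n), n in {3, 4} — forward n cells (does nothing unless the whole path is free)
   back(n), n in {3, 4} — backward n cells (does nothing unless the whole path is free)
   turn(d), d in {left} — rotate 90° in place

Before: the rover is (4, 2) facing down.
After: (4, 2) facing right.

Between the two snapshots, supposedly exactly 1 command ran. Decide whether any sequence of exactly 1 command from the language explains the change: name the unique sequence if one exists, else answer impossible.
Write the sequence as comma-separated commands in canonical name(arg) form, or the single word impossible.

key: (4,2) unchanged — the single command moves nothing
start: (4, 2) facing down
t=1 turn(left) ⇒ (4, 2) facing right
uniquely the one of 5 1-step routes that fits.

turn(left)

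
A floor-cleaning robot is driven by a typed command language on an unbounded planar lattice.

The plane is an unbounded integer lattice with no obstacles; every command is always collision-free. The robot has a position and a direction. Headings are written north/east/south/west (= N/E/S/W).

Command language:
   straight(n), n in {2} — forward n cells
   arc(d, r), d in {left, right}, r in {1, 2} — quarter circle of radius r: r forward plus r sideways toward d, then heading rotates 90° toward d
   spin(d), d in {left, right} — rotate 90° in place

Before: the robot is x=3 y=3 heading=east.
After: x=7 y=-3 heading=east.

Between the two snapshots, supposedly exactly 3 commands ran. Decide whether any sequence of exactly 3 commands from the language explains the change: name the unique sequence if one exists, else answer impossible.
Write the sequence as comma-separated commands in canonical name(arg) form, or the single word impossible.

key: order matters: swapping arc(right, 2) and arc(left, 2) lands elsewhere
begin: x=3 y=3 heading=east
[1] after arc(right, 2): x=5 y=1 heading=south
[2] after straight(2): x=5 y=-1 heading=south
[3] after arc(left, 2): x=7 y=-3 heading=east
no other 3-command option fits: unique.

arc(right, 2), straight(2), arc(left, 2)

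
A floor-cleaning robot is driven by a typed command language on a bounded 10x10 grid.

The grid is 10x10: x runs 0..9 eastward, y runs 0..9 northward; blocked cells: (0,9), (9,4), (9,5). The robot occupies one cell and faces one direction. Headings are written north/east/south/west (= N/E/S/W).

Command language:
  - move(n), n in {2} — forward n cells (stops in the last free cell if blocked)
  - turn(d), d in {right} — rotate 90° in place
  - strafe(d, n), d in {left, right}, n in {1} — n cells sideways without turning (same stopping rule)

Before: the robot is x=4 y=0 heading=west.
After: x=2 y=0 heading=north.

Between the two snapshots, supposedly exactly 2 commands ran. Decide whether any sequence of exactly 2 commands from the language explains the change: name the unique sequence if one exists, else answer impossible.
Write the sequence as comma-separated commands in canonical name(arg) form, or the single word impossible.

key: order matters: swapping move(2) and turn(right) lands elsewhere
begin: x=4 y=0 heading=west
1. move(2) → x=2 y=0 heading=west
2. turn(right) → x=2 y=0 heading=north
uniquely the one of 16 2-step routes that fits.

move(2), turn(right)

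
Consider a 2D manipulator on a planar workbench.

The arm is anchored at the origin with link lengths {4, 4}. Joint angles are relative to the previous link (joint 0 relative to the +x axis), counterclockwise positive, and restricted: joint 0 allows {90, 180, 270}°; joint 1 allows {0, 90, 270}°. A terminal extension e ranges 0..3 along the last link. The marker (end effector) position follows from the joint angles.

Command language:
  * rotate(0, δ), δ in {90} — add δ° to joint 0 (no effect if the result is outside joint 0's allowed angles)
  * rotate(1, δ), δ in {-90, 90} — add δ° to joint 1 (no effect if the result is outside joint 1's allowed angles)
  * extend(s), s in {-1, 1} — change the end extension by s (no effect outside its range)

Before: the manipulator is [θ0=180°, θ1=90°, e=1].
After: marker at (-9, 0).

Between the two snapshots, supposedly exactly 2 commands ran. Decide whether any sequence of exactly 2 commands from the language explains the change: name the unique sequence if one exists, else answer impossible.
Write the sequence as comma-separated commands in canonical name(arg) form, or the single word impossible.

rotate(1, 90), rotate(1, -90)

key: running rotate(1, -90) before rotate(1, 90) would end elsewhere — order is forced
from: [θ0=180°, θ1=90°, e=1]
t=1 rotate(1, 90) ⇒ [θ0=180°, θ1=90°, e=1]
t=2 rotate(1, -90) ⇒ [θ0=180°, θ1=0°, e=1]
no rival 2-sequence matches.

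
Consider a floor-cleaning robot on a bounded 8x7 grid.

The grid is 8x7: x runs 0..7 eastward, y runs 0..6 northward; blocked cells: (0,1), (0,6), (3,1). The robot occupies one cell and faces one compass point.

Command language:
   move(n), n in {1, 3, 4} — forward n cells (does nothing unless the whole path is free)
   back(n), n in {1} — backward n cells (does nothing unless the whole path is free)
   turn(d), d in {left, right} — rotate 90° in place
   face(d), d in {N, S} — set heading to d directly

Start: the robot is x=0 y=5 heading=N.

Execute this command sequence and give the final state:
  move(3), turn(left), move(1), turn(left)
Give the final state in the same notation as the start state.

t0: x=0 y=5 heading=N
[1] after move(3): x=0 y=5 heading=N
[2] after turn(left): x=0 y=5 heading=W
[3] after move(1): x=0 y=5 heading=W
[4] after turn(left): x=0 y=5 heading=S

x=0 y=5 heading=S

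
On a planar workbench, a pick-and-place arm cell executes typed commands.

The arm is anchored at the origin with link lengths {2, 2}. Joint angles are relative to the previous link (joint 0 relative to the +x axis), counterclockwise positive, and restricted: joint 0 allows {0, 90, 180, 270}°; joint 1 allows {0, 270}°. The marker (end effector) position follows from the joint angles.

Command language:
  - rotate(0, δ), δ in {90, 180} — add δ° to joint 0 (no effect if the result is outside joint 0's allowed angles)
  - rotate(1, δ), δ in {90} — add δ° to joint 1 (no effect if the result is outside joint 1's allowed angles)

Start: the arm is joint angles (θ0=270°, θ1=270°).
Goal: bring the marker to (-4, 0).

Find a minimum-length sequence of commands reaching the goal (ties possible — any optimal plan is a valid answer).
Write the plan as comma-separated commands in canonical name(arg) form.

rotate(0, 180), rotate(0, 90), rotate(1, 90)

begin: joint angles (θ0=270°, θ1=270°)
1. rotate(0, 180) → joint angles (θ0=90°, θ1=270°)
2. rotate(0, 90) → joint angles (θ0=180°, θ1=270°)
3. rotate(1, 90) → joint angles (θ0=180°, θ1=0°)
no 2-step plan works, so 3 is optimal.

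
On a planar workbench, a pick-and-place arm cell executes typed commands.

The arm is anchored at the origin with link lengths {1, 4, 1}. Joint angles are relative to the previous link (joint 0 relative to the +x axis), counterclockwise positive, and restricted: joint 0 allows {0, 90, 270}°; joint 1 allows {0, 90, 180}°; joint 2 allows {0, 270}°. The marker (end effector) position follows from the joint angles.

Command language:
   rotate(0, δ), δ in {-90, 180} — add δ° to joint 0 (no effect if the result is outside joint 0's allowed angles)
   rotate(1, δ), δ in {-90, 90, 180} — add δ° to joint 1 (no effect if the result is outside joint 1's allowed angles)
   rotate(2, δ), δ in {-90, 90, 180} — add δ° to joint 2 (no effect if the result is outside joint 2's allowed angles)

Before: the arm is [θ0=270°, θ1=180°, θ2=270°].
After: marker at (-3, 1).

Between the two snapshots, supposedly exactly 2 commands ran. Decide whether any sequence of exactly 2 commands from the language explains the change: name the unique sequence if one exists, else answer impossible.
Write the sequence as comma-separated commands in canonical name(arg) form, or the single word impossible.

rotate(0, 180), rotate(0, -90)

key: running rotate(0, -90) before rotate(0, 180) would end elsewhere — order is forced
initial: [θ0=270°, θ1=180°, θ2=270°]
step 1 (rotate(0, 180)): [θ0=90°, θ1=180°, θ2=270°]
step 2 (rotate(0, -90)): [θ0=0°, θ1=180°, θ2=270°]
uniquely the one of 64 2-step routes that fits.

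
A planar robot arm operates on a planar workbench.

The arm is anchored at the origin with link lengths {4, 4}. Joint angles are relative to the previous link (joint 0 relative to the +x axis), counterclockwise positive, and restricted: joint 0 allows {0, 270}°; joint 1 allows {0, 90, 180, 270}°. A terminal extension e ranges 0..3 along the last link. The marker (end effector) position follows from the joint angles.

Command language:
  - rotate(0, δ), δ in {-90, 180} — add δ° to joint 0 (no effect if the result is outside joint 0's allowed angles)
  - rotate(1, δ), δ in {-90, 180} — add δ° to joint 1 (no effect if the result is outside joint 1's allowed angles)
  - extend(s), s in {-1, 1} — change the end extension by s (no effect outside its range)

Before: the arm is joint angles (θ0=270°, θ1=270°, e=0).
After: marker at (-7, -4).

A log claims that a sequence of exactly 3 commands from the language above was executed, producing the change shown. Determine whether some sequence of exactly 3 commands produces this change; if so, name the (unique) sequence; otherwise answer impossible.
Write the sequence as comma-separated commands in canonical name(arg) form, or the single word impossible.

extend(1), extend(1), extend(1)

start: joint angles (θ0=270°, θ1=270°, e=0)
1. extend(1) → joint angles (θ0=270°, θ1=270°, e=1)
2. extend(1) → joint angles (θ0=270°, θ1=270°, e=2)
3. extend(1) → joint angles (θ0=270°, θ1=270°, e=3)
no rival 3-sequence matches.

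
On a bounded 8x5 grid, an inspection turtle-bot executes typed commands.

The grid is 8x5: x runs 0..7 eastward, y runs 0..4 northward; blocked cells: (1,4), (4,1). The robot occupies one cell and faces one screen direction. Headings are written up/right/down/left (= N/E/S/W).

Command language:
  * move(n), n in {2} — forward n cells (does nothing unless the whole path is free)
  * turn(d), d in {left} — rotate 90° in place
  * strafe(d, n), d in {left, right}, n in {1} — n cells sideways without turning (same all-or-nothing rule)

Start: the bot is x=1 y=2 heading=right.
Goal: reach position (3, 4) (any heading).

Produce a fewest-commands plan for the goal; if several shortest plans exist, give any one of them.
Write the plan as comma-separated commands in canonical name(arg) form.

start: x=1 y=2 heading=right
[1] after move(2): x=3 y=2 heading=right
[2] after turn(left): x=3 y=2 heading=up
[3] after move(2): x=3 y=4 heading=up
nothing shorter than 3 reaches the goal.

move(2), turn(left), move(2)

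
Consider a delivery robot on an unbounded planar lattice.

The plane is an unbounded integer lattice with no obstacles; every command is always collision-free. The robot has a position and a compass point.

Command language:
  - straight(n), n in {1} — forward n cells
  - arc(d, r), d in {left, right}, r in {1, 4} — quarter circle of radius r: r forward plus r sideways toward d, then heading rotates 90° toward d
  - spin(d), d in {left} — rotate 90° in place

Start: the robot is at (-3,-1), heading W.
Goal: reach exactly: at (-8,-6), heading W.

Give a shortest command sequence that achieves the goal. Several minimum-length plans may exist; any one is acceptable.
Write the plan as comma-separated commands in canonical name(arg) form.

arc(left, 1), arc(right, 4)

start: at (-3,-1), heading W
step 1 (arc(left, 1)): at (-4,-2), heading S
step 2 (arc(right, 4)): at (-8,-6), heading W
no 1-step plan works, so 2 is optimal.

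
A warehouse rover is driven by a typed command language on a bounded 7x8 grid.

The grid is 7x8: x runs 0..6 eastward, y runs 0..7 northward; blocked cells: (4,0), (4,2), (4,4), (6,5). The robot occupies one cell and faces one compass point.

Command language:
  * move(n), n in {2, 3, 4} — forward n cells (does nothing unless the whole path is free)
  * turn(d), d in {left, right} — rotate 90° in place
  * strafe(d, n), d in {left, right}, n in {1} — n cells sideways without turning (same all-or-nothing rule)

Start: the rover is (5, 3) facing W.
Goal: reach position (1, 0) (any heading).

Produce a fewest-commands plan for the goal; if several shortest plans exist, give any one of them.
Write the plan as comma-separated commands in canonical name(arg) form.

move(4), turn(left), move(3)

t0: (5, 3) facing W
step 1 (move(4)): (1, 3) facing W
step 2 (turn(left)): (1, 3) facing S
step 3 (move(3)): (1, 0) facing S
shorter routes all fall short; 3 is best.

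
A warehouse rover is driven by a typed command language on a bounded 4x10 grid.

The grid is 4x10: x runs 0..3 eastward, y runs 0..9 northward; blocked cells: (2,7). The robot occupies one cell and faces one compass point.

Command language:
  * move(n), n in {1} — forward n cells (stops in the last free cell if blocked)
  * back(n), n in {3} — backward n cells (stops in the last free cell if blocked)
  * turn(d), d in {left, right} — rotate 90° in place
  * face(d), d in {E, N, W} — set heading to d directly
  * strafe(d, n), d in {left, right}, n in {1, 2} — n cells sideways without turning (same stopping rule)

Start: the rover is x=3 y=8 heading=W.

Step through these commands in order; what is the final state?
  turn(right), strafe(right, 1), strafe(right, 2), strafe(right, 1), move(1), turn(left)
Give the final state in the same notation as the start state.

x=3 y=9 heading=W

t0: x=3 y=8 heading=W
1. turn(right) → x=3 y=8 heading=N
2. strafe(right, 1) → x=3 y=8 heading=N
3. strafe(right, 2) → x=3 y=8 heading=N
4. strafe(right, 1) → x=3 y=8 heading=N
5. move(1) → x=3 y=9 heading=N
6. turn(left) → x=3 y=9 heading=W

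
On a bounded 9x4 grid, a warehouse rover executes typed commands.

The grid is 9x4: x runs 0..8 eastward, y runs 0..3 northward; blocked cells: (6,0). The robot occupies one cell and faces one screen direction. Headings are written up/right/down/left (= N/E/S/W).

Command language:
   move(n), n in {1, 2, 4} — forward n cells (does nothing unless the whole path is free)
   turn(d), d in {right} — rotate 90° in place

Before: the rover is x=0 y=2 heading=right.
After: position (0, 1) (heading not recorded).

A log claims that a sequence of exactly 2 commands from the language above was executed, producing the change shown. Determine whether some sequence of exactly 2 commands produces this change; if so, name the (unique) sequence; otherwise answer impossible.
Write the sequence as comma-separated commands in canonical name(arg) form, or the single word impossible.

turn(right), move(1)

key: running move(1) before turn(right) would end elsewhere — order is forced
begin: x=0 y=2 heading=right
[1] after turn(right): x=0 y=2 heading=down
[2] after move(1): x=0 y=1 heading=down
uniquely the one of 16 2-step routes that fits.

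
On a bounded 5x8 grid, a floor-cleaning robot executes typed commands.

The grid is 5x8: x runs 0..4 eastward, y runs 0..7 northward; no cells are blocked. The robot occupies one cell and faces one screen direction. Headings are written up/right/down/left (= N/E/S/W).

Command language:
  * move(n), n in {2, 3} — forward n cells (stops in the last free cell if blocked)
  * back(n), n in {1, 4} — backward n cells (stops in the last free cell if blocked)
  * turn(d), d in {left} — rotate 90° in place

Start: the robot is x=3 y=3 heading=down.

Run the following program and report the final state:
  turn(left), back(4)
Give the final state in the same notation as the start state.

x=0 y=3 heading=right

from: x=3 y=3 heading=down
1. turn(left) → x=3 y=3 heading=right
2. back(4) → x=0 y=3 heading=right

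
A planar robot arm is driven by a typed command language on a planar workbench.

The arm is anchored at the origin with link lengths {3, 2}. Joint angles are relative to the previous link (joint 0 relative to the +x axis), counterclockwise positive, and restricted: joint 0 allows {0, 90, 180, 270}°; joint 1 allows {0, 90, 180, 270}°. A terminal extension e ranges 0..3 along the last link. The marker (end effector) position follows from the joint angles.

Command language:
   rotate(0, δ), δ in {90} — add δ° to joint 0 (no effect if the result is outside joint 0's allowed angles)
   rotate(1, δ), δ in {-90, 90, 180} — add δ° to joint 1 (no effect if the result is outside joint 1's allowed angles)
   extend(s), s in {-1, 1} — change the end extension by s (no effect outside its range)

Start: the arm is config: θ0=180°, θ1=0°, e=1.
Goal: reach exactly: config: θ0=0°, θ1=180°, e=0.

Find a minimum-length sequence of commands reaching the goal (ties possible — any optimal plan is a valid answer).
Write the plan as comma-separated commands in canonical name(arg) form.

t0: config: θ0=180°, θ1=0°, e=1
[1] after rotate(0, 90): config: θ0=270°, θ1=0°, e=1
[2] after rotate(0, 90): config: θ0=0°, θ1=0°, e=1
[3] after extend(-1): config: θ0=0°, θ1=0°, e=0
[4] after rotate(1, 180): config: θ0=0°, θ1=180°, e=0
nothing shorter than 4 reaches the goal.

rotate(0, 90), rotate(0, 90), extend(-1), rotate(1, 180)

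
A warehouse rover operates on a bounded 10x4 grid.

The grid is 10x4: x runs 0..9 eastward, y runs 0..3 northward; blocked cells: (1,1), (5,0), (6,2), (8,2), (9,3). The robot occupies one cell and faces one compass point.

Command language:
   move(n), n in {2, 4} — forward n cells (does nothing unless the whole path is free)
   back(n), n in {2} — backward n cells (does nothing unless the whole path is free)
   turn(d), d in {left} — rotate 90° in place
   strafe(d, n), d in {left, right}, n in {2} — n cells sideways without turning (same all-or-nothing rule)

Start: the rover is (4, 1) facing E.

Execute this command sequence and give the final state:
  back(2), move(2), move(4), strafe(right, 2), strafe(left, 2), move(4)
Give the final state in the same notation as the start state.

(8, 1) facing E

begin: (4, 1) facing E
[1] after back(2): (2, 1) facing E
[2] after move(2): (4, 1) facing E
[3] after move(4): (8, 1) facing E
[4] after strafe(right, 2): (8, 1) facing E
[5] after strafe(left, 2): (8, 1) facing E
[6] after move(4): (8, 1) facing E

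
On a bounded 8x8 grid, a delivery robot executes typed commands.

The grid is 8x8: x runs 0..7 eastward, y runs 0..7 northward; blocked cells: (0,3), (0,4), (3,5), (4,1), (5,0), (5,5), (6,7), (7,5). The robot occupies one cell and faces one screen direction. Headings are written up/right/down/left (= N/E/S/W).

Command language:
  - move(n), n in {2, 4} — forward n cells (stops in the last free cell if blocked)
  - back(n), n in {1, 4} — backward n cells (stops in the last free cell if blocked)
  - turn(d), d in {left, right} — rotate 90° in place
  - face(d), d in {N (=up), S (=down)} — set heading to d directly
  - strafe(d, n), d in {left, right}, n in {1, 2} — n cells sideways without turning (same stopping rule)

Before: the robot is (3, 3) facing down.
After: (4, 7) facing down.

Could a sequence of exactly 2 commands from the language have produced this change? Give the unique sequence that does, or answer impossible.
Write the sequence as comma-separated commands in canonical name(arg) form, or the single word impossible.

strafe(left, 1), back(4)

key: order matters: swapping strafe(left, 1) and back(4) lands elsewhere
begin: (3, 3) facing down
[1] after strafe(left, 1): (4, 3) facing down
[2] after back(4): (4, 7) facing down
no rival 2-sequence matches.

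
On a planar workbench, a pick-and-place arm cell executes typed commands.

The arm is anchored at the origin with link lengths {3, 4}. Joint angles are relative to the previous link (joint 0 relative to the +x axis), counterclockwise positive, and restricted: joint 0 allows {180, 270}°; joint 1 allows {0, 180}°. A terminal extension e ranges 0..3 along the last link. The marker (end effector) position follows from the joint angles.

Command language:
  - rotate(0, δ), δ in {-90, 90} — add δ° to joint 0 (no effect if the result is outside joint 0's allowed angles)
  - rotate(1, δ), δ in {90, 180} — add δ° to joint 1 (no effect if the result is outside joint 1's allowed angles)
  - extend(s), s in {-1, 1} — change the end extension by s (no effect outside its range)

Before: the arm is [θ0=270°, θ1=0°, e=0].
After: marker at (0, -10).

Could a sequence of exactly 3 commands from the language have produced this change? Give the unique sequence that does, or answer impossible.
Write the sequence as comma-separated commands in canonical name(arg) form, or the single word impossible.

begin: [θ0=270°, θ1=0°, e=0]
t=1 extend(1) ⇒ [θ0=270°, θ1=0°, e=1]
t=2 extend(1) ⇒ [θ0=270°, θ1=0°, e=2]
t=3 extend(1) ⇒ [θ0=270°, θ1=0°, e=3]
uniquely the one of 216 3-step routes that fits.

extend(1), extend(1), extend(1)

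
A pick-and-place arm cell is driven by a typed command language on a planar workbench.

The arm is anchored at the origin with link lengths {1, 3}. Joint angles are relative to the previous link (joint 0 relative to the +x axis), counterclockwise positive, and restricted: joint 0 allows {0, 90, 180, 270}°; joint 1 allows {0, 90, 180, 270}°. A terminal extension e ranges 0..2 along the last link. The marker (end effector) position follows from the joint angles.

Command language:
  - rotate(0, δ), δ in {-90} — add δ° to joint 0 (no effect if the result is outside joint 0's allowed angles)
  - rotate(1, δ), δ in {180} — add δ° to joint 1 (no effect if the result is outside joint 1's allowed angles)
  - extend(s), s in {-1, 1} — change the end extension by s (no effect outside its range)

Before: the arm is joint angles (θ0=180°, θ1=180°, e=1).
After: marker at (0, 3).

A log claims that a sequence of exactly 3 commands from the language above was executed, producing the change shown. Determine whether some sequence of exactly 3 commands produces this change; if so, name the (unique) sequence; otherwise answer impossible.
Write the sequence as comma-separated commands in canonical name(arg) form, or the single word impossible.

initial: joint angles (θ0=180°, θ1=180°, e=1)
step 1 (rotate(0, -90)): joint angles (θ0=90°, θ1=180°, e=1)
step 2 (rotate(0, -90)): joint angles (θ0=0°, θ1=180°, e=1)
step 3 (rotate(0, -90)): joint angles (θ0=270°, θ1=180°, e=1)
no rival 3-sequence matches.

rotate(0, -90), rotate(0, -90), rotate(0, -90)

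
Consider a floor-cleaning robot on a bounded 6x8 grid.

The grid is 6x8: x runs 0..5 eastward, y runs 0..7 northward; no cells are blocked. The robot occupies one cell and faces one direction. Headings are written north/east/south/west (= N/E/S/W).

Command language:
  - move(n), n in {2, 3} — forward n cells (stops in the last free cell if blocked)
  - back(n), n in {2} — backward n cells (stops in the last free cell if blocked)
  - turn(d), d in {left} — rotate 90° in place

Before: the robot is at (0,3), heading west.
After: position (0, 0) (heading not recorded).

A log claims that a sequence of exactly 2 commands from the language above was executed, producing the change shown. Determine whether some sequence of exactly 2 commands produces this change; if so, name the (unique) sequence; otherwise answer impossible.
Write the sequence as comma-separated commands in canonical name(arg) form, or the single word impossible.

turn(left), move(3)

key: order matters: swapping turn(left) and move(3) lands elsewhere
from: at (0,3), heading west
[1] after turn(left): at (0,3), heading south
[2] after move(3): at (0,0), heading south
all 16 alternatives checked — unique.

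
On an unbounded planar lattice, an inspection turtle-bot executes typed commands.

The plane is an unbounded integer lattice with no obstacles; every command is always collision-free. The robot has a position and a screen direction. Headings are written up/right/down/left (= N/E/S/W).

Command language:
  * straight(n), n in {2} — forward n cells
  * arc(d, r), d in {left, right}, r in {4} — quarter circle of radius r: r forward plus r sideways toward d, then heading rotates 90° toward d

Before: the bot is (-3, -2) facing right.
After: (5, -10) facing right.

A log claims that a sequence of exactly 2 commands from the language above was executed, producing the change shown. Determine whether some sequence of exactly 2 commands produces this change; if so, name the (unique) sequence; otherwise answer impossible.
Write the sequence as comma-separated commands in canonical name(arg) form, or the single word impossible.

arc(right, 4), arc(left, 4)

key: still facing E at the end — net rotation zero over 2 steps
from: (-3, -2) facing right
t=1 arc(right, 4) ⇒ (1, -6) facing down
t=2 arc(left, 4) ⇒ (5, -10) facing right
all 9 alternatives checked — unique.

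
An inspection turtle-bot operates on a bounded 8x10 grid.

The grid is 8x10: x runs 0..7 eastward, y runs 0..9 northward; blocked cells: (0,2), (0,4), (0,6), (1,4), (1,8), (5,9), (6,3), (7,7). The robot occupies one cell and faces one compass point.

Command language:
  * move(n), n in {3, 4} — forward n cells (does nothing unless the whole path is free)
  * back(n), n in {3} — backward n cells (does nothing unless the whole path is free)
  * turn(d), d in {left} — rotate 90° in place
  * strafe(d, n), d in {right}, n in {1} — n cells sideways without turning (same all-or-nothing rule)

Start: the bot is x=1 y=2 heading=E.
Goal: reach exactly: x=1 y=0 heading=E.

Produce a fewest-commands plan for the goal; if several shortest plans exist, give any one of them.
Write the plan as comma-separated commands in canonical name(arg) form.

strafe(right, 1), strafe(right, 1)

start: x=1 y=2 heading=E
1. strafe(right, 1) → x=1 y=1 heading=E
2. strafe(right, 1) → x=1 y=0 heading=E
shorter routes all fall short; 2 is best.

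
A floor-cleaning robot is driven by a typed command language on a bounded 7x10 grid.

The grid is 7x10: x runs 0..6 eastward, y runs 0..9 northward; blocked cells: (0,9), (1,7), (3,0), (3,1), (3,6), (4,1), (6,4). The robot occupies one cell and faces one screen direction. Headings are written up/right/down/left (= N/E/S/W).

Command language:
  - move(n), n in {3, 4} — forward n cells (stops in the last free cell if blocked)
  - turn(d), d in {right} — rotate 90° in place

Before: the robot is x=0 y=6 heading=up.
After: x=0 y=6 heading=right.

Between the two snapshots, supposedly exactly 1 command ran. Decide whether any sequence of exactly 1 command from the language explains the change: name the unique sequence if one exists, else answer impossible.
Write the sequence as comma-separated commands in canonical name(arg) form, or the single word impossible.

turn(right)

key: parked at (0,6) the whole time — nothing moves the robot
from: x=0 y=6 heading=up
[1] after turn(right): x=0 y=6 heading=right
no rival 1-sequence matches.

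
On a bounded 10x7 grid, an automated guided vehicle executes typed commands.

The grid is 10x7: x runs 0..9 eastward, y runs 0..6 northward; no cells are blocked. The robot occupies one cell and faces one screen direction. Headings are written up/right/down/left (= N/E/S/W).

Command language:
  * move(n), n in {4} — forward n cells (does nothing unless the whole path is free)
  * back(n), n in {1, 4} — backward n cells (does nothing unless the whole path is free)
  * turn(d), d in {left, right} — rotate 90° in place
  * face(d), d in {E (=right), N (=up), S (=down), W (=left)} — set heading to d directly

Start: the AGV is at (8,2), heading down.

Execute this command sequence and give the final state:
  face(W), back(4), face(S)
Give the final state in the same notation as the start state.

from: at (8,2), heading down
[1] after face(W): at (8,2), heading left
[2] after back(4): at (8,2), heading left
[3] after face(S): at (8,2), heading down

at (8,2), heading down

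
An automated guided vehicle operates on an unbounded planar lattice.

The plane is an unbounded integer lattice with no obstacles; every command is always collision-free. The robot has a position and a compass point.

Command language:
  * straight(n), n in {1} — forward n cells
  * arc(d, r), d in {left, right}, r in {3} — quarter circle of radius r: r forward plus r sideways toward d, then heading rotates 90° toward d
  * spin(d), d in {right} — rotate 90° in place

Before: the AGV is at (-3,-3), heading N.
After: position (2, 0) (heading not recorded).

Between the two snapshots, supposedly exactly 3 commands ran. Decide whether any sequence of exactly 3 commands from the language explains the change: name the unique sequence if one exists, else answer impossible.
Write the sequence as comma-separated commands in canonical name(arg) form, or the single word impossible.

arc(right, 3), straight(1), straight(1)

key: running straight(1) before arc(right, 3) would end elsewhere — order is forced
from: at (-3,-3), heading N
[1] after arc(right, 3): at (0,0), heading E
[2] after straight(1): at (1,0), heading E
[3] after straight(1): at (2,0), heading E
uniquely the one of 64 3-step routes that fits.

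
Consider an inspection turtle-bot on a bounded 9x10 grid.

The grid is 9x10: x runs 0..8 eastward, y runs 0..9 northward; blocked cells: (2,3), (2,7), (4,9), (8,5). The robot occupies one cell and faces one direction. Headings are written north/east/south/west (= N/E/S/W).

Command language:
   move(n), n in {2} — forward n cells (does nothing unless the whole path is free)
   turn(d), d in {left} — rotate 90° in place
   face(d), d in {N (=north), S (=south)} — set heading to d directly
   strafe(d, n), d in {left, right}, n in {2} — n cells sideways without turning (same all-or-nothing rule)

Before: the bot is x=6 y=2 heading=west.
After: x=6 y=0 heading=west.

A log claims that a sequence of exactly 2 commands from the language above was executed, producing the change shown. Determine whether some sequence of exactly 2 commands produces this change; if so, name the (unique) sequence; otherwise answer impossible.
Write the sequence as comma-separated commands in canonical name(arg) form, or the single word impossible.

key: still facing W at the end — nothing in the sequence rotates
begin: x=6 y=2 heading=west
1. strafe(left, 2) → x=6 y=0 heading=west
2. strafe(left, 2) → x=6 y=0 heading=west
uniquely the one of 36 2-step routes that fits.

strafe(left, 2), strafe(left, 2)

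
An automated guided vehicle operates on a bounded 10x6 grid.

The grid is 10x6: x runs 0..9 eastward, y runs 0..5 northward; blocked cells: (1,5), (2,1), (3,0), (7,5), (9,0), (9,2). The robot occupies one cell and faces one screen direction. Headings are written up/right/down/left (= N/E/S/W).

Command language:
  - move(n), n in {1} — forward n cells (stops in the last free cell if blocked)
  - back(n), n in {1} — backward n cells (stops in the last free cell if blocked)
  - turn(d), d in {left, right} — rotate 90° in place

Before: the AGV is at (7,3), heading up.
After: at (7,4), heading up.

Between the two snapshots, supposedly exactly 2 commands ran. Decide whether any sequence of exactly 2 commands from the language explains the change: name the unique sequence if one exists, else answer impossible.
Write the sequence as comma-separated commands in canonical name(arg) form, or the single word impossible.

key: still facing N at the end — nothing in the sequence rotates
from: at (7,3), heading up
step 1 (move(1)): at (7,4), heading up
step 2 (move(1)): at (7,4), heading up
all 16 alternatives checked — unique.

move(1), move(1)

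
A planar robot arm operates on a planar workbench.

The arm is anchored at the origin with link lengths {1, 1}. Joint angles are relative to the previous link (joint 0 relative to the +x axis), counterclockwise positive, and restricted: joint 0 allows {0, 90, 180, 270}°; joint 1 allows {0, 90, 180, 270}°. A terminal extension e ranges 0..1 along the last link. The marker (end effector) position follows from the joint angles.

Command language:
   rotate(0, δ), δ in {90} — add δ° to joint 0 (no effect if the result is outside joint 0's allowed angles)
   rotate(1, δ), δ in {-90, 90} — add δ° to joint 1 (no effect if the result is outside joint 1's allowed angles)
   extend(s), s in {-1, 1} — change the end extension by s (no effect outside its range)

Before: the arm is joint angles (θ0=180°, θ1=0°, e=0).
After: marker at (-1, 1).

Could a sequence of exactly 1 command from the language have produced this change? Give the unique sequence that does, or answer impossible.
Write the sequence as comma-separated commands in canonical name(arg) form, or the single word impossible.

rotate(1, -90)

initial: joint angles (θ0=180°, θ1=0°, e=0)
1. rotate(1, -90) → joint angles (θ0=180°, θ1=270°, e=0)
all 5 alternatives checked — unique.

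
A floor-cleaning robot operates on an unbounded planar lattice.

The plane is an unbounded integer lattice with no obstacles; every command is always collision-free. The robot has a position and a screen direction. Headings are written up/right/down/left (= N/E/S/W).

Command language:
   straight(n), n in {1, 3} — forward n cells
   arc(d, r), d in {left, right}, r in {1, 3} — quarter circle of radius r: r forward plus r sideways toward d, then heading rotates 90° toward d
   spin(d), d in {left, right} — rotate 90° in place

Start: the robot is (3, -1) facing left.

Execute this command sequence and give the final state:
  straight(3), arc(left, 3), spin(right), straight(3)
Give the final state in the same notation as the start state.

(-6, -4) facing left

start: (3, -1) facing left
[1] after straight(3): (0, -1) facing left
[2] after arc(left, 3): (-3, -4) facing down
[3] after spin(right): (-3, -4) facing left
[4] after straight(3): (-6, -4) facing left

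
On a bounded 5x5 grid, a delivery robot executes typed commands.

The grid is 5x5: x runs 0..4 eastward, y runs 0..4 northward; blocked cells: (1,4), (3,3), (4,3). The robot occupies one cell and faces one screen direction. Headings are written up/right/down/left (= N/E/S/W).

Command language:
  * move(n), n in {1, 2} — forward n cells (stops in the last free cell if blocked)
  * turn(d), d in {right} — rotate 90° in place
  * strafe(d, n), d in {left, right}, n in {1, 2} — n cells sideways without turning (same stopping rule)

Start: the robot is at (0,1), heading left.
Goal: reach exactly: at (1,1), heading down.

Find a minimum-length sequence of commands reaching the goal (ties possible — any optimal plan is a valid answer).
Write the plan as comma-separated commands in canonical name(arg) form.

turn(right), turn(right), move(1), turn(right)

from: at (0,1), heading left
step 1 (turn(right)): at (0,1), heading up
step 2 (turn(right)): at (0,1), heading right
step 3 (move(1)): at (1,1), heading right
step 4 (turn(right)): at (1,1), heading down
minimal: 4 command(s), checked below 4.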